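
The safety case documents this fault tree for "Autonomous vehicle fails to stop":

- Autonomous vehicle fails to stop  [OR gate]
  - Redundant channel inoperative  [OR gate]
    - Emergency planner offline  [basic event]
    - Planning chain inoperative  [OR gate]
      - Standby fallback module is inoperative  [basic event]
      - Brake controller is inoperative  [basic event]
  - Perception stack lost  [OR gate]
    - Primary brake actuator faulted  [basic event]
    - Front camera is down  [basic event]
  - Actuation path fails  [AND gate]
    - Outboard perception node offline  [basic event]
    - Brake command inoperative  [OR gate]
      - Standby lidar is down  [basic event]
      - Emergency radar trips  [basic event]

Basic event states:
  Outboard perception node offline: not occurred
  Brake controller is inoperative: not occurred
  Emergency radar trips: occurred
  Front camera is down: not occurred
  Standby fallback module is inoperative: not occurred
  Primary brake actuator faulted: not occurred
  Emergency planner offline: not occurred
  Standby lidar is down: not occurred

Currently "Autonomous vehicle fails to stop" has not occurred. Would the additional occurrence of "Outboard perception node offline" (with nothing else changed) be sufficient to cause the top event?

Counterfactual: set "Outboard perception node offline" to occurred.
Planning chain inoperative [OR]: Standby fallback module is inoperative=not, Brake controller is inoperative=not → no input occurs → does not occur.
Redundant channel inoperative [OR]: Emergency planner offline=not, Planning chain inoperative=not → no input occurs → does not occur.
Perception stack lost [OR]: Primary brake actuator faulted=not, Front camera is down=not → no input occurs → does not occur.
Brake command inoperative [OR]: Standby lidar is down=not, Emergency radar trips=occurs → at least one input occurs → occurs.
Actuation path fails [AND]: Outboard perception node offline=occurs, Brake command inoperative=occurs → all inputs occur → occurs.
Autonomous vehicle fails to stop [OR]: Redundant channel inoperative=not, Perception stack lost=not, Actuation path fails=occurs → at least one input occurs → occurs.

Yes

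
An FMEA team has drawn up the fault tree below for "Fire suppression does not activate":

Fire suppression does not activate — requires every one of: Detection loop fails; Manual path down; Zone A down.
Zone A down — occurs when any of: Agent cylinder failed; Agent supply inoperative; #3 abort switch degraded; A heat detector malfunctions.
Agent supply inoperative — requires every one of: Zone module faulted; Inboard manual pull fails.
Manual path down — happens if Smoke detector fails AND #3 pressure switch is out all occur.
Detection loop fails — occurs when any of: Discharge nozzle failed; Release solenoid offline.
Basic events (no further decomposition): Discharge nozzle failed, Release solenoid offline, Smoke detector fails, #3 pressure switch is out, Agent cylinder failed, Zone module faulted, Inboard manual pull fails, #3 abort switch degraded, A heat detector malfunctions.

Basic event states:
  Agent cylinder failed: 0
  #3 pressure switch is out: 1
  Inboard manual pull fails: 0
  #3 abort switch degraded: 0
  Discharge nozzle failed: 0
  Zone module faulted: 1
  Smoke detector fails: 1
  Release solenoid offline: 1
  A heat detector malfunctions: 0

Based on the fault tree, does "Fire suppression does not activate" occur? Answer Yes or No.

No

Detection loop fails [OR]: Discharge nozzle failed=not, Release solenoid offline=occurs → at least one input occurs → occurs.
Manual path down [AND]: Smoke detector fails=occurs, #3 pressure switch is out=occurs → all inputs occur → occurs.
Agent supply inoperative [AND]: Zone module faulted=occurs, Inboard manual pull fails=not → not all inputs occur → does not occur.
Zone A down [OR]: Agent cylinder failed=not, Agent supply inoperative=not, #3 abort switch degraded=not, A heat detector malfunctions=not → no input occurs → does not occur.
Fire suppression does not activate [AND]: Detection loop fails=occurs, Manual path down=occurs, Zone A down=not → not all inputs occur → does not occur.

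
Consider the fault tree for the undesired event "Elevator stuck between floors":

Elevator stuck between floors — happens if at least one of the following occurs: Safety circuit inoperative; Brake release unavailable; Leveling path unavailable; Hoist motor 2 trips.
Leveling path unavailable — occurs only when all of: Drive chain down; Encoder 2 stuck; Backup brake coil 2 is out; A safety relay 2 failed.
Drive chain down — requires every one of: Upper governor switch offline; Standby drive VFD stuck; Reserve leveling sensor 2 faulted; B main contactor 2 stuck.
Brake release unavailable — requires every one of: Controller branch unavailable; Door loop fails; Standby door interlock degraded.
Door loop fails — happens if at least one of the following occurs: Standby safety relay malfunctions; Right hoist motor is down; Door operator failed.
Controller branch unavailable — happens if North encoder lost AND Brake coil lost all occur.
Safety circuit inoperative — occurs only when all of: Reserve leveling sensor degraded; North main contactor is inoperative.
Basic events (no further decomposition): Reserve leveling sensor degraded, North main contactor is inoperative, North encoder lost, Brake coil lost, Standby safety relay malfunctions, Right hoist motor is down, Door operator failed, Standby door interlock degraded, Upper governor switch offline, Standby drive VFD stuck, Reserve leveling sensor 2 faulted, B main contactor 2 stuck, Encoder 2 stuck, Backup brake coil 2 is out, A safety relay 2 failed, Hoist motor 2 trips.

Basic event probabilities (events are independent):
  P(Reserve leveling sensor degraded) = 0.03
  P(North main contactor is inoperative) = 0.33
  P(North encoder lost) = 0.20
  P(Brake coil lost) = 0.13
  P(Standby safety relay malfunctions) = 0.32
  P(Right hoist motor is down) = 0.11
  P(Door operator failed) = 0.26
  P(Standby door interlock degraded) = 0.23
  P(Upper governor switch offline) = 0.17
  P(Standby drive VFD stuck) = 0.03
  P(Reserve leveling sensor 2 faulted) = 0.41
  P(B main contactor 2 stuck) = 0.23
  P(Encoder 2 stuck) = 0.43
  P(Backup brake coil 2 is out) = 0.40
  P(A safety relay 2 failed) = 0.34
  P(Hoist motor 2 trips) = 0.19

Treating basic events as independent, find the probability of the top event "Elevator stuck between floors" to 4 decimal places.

0.2007

P(Safety circuit inoperative) [AND] = 0.03 × 0.33 = 0.009900
P(Controller branch unavailable) [AND] = 0.20 × 0.13 = 0.026000
P(Door loop fails) [OR] = 1 − (1−0.32) × (1−0.11) × (1−0.26) = 0.552152
P(Brake release unavailable) [AND] = 0.026000 × 0.552152 × 0.23 = 0.003302
P(Drive chain down) [AND] = 0.17 × 0.03 × 0.41 × 0.23 = 0.000481
P(Leveling path unavailable) [AND] = 0.000481 × 0.43 × 0.40 × 0.34 = 0.000028
P(Elevator stuck between floors) [OR] = 1 − (1−0.009900) × (1−0.003302) × (1−0.000028) × (1−0.19) = 0.200690
Rounded to 4 decimal places: P(Elevator stuck between floors) ≈ 0.2007.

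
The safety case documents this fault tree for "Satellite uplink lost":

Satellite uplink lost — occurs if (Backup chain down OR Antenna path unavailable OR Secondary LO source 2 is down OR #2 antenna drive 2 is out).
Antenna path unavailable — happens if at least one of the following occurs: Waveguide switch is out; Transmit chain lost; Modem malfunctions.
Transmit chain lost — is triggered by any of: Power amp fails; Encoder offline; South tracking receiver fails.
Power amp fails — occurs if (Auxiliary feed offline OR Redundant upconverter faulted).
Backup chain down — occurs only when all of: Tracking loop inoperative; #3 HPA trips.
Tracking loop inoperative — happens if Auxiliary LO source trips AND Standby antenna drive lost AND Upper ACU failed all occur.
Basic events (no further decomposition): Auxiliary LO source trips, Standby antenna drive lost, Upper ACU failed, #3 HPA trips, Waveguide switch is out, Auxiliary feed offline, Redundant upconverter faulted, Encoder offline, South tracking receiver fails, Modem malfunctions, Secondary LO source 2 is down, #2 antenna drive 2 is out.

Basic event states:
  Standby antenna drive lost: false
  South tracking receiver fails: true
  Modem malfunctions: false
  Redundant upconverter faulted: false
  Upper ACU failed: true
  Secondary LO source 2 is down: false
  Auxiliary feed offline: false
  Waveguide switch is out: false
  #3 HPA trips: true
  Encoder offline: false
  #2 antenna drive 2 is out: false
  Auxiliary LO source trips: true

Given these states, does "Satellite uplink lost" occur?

Yes

Tracking loop inoperative [AND]: Auxiliary LO source trips=occurs, Standby antenna drive lost=not, Upper ACU failed=occurs → not all inputs occur → does not occur.
Backup chain down [AND]: Tracking loop inoperative=not, #3 HPA trips=occurs → not all inputs occur → does not occur.
Power amp fails [OR]: Auxiliary feed offline=not, Redundant upconverter faulted=not → no input occurs → does not occur.
Transmit chain lost [OR]: Power amp fails=not, Encoder offline=not, South tracking receiver fails=occurs → at least one input occurs → occurs.
Antenna path unavailable [OR]: Waveguide switch is out=not, Transmit chain lost=occurs, Modem malfunctions=not → at least one input occurs → occurs.
Satellite uplink lost [OR]: Backup chain down=not, Antenna path unavailable=occurs, Secondary LO source 2 is down=not, #2 antenna drive 2 is out=not → at least one input occurs → occurs.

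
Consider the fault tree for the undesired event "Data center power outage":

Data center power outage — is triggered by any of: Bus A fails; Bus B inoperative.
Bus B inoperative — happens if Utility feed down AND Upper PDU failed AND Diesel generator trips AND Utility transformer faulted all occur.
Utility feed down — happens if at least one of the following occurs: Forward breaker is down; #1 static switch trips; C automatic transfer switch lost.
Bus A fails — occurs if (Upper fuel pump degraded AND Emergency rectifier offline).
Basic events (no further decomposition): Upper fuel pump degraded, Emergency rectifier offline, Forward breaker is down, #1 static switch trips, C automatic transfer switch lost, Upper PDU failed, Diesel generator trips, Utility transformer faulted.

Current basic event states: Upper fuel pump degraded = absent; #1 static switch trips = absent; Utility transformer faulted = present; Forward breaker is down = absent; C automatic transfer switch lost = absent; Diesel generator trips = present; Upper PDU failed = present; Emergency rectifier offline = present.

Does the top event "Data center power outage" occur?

Bus A fails [AND]: Upper fuel pump degraded=not, Emergency rectifier offline=occurs → not all inputs occur → does not occur.
Utility feed down [OR]: Forward breaker is down=not, #1 static switch trips=not, C automatic transfer switch lost=not → no input occurs → does not occur.
Bus B inoperative [AND]: Utility feed down=not, Upper PDU failed=occurs, Diesel generator trips=occurs, Utility transformer faulted=occurs → not all inputs occur → does not occur.
Data center power outage [OR]: Bus A fails=not, Bus B inoperative=not → no input occurs → does not occur.

No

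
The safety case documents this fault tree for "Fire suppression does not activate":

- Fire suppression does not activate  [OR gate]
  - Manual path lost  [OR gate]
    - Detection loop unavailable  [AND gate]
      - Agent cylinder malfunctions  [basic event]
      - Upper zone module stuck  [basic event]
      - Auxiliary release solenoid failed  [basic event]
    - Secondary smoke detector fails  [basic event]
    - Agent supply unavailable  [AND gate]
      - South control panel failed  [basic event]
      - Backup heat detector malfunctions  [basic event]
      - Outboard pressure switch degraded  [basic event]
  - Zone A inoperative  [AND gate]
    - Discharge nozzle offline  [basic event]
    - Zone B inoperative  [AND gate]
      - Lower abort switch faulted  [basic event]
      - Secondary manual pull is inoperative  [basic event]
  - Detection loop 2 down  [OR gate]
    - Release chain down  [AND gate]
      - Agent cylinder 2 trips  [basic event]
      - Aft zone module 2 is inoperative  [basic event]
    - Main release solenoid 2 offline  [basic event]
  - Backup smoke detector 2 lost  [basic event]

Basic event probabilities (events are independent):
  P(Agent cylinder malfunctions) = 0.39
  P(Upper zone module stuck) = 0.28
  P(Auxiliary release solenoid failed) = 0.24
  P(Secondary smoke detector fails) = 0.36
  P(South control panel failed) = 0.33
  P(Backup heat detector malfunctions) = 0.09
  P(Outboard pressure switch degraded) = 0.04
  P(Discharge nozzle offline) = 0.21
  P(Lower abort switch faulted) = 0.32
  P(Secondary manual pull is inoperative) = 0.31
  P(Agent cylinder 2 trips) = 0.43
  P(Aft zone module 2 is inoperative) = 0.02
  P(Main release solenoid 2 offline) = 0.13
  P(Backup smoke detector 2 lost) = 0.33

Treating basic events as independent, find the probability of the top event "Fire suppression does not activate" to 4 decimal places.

0.6478

P(Detection loop unavailable) [AND] = 0.39 × 0.28 × 0.24 = 0.026208
P(Agent supply unavailable) [AND] = 0.33 × 0.09 × 0.04 = 0.001188
P(Manual path lost) [OR] = 1 − (1−0.026208) × (1−0.36) × (1−0.001188) = 0.377514
P(Zone B inoperative) [AND] = 0.32 × 0.31 = 0.099200
P(Zone A inoperative) [AND] = 0.21 × 0.099200 = 0.020832
P(Release chain down) [AND] = 0.43 × 0.02 = 0.008600
P(Detection loop 2 down) [OR] = 1 − (1−0.008600) × (1−0.13) = 0.137482
P(Fire suppression does not activate) [OR] = 1 − (1−0.377514) × (1−0.020832) × (1−0.137482) × (1−0.33) = 0.647767
Rounded to 4 decimal places: P(Fire suppression does not activate) ≈ 0.6478.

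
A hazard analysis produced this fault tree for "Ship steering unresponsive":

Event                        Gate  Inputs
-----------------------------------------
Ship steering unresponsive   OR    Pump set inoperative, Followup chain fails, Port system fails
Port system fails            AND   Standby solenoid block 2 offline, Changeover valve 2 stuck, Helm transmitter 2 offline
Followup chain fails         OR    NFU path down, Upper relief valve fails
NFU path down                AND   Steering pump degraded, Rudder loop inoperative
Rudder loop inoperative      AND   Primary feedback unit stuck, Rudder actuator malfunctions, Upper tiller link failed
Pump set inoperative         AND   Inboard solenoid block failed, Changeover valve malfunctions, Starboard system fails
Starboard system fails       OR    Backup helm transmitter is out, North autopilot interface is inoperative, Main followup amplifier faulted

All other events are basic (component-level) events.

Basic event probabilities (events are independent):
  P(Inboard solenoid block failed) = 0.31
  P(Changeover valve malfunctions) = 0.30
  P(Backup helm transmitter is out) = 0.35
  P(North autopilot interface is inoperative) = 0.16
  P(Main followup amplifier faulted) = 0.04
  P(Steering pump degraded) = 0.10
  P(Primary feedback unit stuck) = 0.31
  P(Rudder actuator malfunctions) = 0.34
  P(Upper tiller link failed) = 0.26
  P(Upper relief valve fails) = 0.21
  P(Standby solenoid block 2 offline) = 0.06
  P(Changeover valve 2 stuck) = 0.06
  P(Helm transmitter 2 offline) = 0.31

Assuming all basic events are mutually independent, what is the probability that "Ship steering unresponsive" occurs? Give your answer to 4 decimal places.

P(Starboard system fails) [OR] = 1 − (1−0.35) × (1−0.16) × (1−0.04) = 0.475840
P(Pump set inoperative) [AND] = 0.31 × 0.30 × 0.475840 = 0.044253
P(Rudder loop inoperative) [AND] = 0.31 × 0.34 × 0.26 = 0.027404
P(NFU path down) [AND] = 0.10 × 0.027404 = 0.002740
P(Followup chain fails) [OR] = 1 − (1−0.002740) × (1−0.21) = 0.212165
P(Port system fails) [AND] = 0.06 × 0.06 × 0.31 = 0.001116
P(Ship steering unresponsive) [OR] = 1 − (1−0.044253) × (1−0.212165) × (1−0.001116) = 0.247869
Rounded to 4 decimal places: P(Ship steering unresponsive) ≈ 0.2479.

0.2479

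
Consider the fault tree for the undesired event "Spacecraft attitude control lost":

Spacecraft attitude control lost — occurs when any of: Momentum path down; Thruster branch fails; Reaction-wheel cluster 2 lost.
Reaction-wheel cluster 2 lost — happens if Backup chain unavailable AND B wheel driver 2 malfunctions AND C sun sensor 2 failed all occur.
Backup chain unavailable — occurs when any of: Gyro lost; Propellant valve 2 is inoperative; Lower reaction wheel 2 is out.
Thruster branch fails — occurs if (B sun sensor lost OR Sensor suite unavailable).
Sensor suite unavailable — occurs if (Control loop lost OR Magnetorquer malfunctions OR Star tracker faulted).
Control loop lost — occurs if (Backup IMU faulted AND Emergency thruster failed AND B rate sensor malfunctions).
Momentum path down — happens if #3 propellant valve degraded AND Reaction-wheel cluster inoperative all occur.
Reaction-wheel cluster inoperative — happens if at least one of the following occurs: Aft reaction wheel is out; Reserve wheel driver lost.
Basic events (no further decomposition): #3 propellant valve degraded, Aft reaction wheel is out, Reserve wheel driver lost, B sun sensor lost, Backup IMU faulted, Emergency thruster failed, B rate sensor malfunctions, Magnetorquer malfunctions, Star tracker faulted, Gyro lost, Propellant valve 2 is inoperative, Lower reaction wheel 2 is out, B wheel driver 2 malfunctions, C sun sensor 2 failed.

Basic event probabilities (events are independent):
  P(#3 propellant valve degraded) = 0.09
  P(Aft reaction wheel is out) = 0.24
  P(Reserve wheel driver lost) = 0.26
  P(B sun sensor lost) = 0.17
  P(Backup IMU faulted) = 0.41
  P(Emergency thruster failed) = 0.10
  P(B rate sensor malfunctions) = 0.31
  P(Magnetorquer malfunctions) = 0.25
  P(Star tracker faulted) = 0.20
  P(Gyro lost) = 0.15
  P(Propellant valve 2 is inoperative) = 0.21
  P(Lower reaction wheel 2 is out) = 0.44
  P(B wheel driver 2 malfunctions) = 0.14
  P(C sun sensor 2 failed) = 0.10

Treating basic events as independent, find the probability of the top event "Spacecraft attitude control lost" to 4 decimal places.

P(Reaction-wheel cluster inoperative) [OR] = 1 − (1−0.24) × (1−0.26) = 0.437600
P(Momentum path down) [AND] = 0.09 × 0.437600 = 0.039384
P(Control loop lost) [AND] = 0.41 × 0.10 × 0.31 = 0.012710
P(Sensor suite unavailable) [OR] = 1 − (1−0.012710) × (1−0.25) × (1−0.20) = 0.407626
P(Thruster branch fails) [OR] = 1 − (1−0.17) × (1−0.407626) = 0.508330
P(Backup chain unavailable) [OR] = 1 − (1−0.15) × (1−0.21) × (1−0.44) = 0.623960
P(Reaction-wheel cluster 2 lost) [AND] = 0.623960 × 0.14 × 0.10 = 0.008735
P(Spacecraft attitude control lost) [OR] = 1 − (1−0.039384) × (1−0.508330) × (1−0.008735) = 0.531820
Rounded to 4 decimal places: P(Spacecraft attitude control lost) ≈ 0.5318.

0.5318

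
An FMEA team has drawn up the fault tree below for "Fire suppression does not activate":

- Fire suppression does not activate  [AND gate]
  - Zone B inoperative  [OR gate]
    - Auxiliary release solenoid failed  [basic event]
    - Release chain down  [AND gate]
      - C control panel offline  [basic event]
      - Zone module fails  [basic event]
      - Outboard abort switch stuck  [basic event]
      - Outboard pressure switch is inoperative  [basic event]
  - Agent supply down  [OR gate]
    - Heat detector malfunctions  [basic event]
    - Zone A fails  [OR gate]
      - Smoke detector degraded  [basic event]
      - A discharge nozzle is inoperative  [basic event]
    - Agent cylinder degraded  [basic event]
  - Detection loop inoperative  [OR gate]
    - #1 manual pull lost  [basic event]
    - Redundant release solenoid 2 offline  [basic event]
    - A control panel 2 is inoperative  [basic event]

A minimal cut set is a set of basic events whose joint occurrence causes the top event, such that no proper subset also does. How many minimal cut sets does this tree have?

24

Release chain down [AND]: one cut set from each child combined → 1 × 1 × 1 × 1 = 1 cut set(s).
Zone B inoperative [OR]: union of children's cut sets → 2 cut set(s).
Zone A fails [OR]: union of children's cut sets → 2 cut set(s).
Agent supply down [OR]: union of children's cut sets → 4 cut set(s).
Detection loop inoperative [OR]: union of children's cut sets → 3 cut set(s).
Fire suppression does not activate [AND]: one cut set from each child combined → 2 × 4 × 3 = 24 cut set(s).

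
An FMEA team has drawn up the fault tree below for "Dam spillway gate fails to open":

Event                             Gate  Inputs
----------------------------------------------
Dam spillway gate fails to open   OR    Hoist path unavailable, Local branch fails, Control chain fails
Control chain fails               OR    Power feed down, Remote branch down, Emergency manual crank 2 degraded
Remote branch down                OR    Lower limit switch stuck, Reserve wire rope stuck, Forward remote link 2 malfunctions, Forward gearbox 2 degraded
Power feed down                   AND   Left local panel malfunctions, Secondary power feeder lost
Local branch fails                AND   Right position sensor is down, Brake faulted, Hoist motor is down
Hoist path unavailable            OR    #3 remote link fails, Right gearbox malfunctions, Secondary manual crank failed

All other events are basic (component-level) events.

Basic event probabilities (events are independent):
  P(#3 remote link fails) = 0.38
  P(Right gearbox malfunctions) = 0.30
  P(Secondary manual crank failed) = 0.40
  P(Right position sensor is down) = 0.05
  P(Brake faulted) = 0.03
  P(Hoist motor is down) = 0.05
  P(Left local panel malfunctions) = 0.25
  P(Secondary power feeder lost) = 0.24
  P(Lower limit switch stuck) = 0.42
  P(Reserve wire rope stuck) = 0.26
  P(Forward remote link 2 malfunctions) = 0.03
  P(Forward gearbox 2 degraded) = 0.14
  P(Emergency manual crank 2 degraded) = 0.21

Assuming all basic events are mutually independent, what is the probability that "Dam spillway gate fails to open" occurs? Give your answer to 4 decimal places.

P(Hoist path unavailable) [OR] = 1 − (1−0.38) × (1−0.30) × (1−0.40) = 0.739600
P(Local branch fails) [AND] = 0.05 × 0.03 × 0.05 = 0.000075
P(Power feed down) [AND] = 0.25 × 0.24 = 0.060000
P(Remote branch down) [OR] = 1 − (1−0.42) × (1−0.26) × (1−0.03) × (1−0.14) = 0.641961
P(Control chain fails) [OR] = 1 − (1−0.060000) × (1−0.641961) × (1−0.21) = 0.734120
P(Dam spillway gate fails to open) [OR] = 1 − (1−0.739600) × (1−0.000075) × (1−0.734120) = 0.930770
Rounded to 4 decimal places: P(Dam spillway gate fails to open) ≈ 0.9308.

0.9308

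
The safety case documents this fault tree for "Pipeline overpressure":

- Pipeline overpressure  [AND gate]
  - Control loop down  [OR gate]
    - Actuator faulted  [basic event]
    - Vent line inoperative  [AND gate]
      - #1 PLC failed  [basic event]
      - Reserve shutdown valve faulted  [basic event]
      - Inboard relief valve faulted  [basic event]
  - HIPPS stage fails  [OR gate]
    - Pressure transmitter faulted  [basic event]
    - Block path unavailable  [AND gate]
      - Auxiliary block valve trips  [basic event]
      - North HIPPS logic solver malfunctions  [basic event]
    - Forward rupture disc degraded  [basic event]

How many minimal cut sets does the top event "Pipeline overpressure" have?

Vent line inoperative [AND]: one cut set from each child combined → 1 × 1 × 1 = 1 cut set(s).
Control loop down [OR]: union of children's cut sets → 2 cut set(s).
Block path unavailable [AND]: one cut set from each child combined → 1 × 1 = 1 cut set(s).
HIPPS stage fails [OR]: union of children's cut sets → 3 cut set(s).
Pipeline overpressure [AND]: one cut set from each child combined → 2 × 3 = 6 cut set(s).
Minimal cut sets: {Actuator faulted, Pressure transmitter faulted}; {Actuator faulted, Auxiliary block valve trips, North HIPPS logic solver malfunctions}; {Actuator faulted, Forward rupture disc degraded}; {#1 PLC failed, Inboard relief valve faulted, Pressure transmitter faulted, Reserve shutdown valve faulted}; {#1 PLC failed, Auxiliary block valve trips, Inboard relief valve faulted, North HIPPS logic solver malfunctions, Reserve shutdown valve faulted}; {#1 PLC failed, Forward rupture disc degraded, Inboard relief valve faulted, Reserve shutdown valve faulted}.

6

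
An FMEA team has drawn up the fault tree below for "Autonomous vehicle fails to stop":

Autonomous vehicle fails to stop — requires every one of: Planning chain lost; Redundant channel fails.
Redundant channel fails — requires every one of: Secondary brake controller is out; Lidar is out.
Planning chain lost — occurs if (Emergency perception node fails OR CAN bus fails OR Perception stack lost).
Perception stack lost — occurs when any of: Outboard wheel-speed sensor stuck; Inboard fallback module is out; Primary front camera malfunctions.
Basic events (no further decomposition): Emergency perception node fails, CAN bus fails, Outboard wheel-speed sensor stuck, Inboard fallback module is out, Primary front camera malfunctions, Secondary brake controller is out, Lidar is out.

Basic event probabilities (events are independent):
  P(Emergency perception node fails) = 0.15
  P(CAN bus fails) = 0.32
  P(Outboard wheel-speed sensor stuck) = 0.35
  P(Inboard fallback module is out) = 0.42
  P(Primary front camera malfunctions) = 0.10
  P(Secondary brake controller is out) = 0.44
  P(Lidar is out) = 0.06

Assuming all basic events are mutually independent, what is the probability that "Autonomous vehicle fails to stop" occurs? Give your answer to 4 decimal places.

P(Perception stack lost) [OR] = 1 − (1−0.35) × (1−0.42) × (1−0.10) = 0.660700
P(Planning chain lost) [OR] = 1 − (1−0.15) × (1−0.32) × (1−0.660700) = 0.803885
P(Redundant channel fails) [AND] = 0.44 × 0.06 = 0.026400
P(Autonomous vehicle fails to stop) [AND] = 0.803885 × 0.026400 = 0.021223
Rounded to 4 decimal places: P(Autonomous vehicle fails to stop) ≈ 0.0212.

0.0212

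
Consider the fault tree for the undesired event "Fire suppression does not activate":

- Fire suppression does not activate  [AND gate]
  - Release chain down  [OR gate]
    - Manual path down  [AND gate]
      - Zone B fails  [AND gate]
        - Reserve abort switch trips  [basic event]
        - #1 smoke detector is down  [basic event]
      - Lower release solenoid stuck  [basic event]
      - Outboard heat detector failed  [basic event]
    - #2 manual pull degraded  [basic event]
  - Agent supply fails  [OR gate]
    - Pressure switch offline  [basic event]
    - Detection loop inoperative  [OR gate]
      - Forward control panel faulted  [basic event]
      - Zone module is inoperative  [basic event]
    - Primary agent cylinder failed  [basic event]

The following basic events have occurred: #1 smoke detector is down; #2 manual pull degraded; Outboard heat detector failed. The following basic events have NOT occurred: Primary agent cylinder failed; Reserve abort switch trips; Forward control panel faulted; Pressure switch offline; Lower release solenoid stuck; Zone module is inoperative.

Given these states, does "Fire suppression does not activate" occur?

No

Zone B fails [AND]: Reserve abort switch trips=not, #1 smoke detector is down=occurs → not all inputs occur → does not occur.
Manual path down [AND]: Zone B fails=not, Lower release solenoid stuck=not, Outboard heat detector failed=occurs → not all inputs occur → does not occur.
Release chain down [OR]: Manual path down=not, #2 manual pull degraded=occurs → at least one input occurs → occurs.
Detection loop inoperative [OR]: Forward control panel faulted=not, Zone module is inoperative=not → no input occurs → does not occur.
Agent supply fails [OR]: Pressure switch offline=not, Detection loop inoperative=not, Primary agent cylinder failed=not → no input occurs → does not occur.
Fire suppression does not activate [AND]: Release chain down=occurs, Agent supply fails=not → not all inputs occur → does not occur.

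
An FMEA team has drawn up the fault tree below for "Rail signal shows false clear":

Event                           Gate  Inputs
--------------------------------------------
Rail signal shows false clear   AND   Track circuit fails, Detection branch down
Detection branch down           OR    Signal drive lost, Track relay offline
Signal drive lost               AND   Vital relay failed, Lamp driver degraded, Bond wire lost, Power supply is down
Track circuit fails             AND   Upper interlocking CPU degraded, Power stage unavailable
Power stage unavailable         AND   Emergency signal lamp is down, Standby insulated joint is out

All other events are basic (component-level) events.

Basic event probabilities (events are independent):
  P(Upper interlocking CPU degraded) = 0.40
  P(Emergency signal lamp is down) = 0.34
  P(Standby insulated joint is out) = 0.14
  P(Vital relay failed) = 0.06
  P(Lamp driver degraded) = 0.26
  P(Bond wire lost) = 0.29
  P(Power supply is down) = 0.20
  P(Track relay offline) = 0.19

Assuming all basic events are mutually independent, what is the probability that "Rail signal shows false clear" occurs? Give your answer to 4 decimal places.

0.0036

P(Power stage unavailable) [AND] = 0.34 × 0.14 = 0.047600
P(Track circuit fails) [AND] = 0.40 × 0.047600 = 0.019040
P(Signal drive lost) [AND] = 0.06 × 0.26 × 0.29 × 0.20 = 0.000905
P(Detection branch down) [OR] = 1 − (1−0.000905) × (1−0.19) = 0.190733
P(Rail signal shows false clear) [AND] = 0.019040 × 0.190733 = 0.003632
Rounded to 4 decimal places: P(Rail signal shows false clear) ≈ 0.0036.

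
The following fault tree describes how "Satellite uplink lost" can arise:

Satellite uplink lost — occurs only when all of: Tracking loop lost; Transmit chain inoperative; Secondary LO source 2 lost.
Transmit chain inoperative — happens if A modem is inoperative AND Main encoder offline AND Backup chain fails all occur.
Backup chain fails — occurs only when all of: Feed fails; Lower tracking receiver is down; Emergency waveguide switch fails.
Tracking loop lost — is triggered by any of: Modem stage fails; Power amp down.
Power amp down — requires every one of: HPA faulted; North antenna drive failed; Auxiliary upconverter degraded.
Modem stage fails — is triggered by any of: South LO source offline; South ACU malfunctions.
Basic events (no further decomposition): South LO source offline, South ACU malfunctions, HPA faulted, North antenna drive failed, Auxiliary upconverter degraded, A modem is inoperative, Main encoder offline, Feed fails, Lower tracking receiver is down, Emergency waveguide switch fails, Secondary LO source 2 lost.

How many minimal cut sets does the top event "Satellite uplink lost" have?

Modem stage fails [OR]: union of children's cut sets → 2 cut set(s).
Power amp down [AND]: one cut set from each child combined → 1 × 1 × 1 = 1 cut set(s).
Tracking loop lost [OR]: union of children's cut sets → 3 cut set(s).
Backup chain fails [AND]: one cut set from each child combined → 1 × 1 × 1 = 1 cut set(s).
Transmit chain inoperative [AND]: one cut set from each child combined → 1 × 1 × 1 = 1 cut set(s).
Satellite uplink lost [AND]: one cut set from each child combined → 3 × 1 × 1 = 3 cut set(s).
Minimal cut sets: {A modem is inoperative, Emergency waveguide switch fails, Feed fails, Lower tracking receiver is down, Main encoder offline, Secondary LO source 2 lost, South LO source offline}; {A modem is inoperative, Emergency waveguide switch fails, Feed fails, Lower tracking receiver is down, Main encoder offline, Secondary LO source 2 lost, South ACU malfunctions}; {A modem is inoperative, Auxiliary upconverter degraded, Emergency waveguide switch fails, Feed fails, HPA faulted, Lower tracking receiver is down, Main encoder offline, North antenna drive failed, Secondary LO source 2 lost}.

3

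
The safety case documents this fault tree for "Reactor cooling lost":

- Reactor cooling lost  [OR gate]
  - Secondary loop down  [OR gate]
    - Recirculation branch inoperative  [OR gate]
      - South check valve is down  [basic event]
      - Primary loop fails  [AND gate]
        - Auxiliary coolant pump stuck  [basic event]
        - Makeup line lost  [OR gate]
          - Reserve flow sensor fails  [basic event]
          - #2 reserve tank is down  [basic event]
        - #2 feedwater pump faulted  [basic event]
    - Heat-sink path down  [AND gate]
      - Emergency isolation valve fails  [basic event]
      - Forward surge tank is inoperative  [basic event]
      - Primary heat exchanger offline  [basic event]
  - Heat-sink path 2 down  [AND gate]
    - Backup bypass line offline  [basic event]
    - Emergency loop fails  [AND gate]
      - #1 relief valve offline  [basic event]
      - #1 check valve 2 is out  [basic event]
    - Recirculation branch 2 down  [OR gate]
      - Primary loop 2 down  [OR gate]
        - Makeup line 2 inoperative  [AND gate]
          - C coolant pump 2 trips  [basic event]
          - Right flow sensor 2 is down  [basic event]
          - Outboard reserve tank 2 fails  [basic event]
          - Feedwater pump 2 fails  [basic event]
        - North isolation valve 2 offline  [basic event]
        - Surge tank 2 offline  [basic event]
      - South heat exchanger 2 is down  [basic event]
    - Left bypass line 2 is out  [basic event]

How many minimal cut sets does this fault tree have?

Makeup line lost [OR]: union of children's cut sets → 2 cut set(s).
Primary loop fails [AND]: one cut set from each child combined → 1 × 2 × 1 = 2 cut set(s).
Recirculation branch inoperative [OR]: union of children's cut sets → 3 cut set(s).
Heat-sink path down [AND]: one cut set from each child combined → 1 × 1 × 1 = 1 cut set(s).
Secondary loop down [OR]: union of children's cut sets → 4 cut set(s).
Emergency loop fails [AND]: one cut set from each child combined → 1 × 1 = 1 cut set(s).
Makeup line 2 inoperative [AND]: one cut set from each child combined → 1 × 1 × 1 × 1 = 1 cut set(s).
Primary loop 2 down [OR]: union of children's cut sets → 3 cut set(s).
Recirculation branch 2 down [OR]: union of children's cut sets → 4 cut set(s).
Heat-sink path 2 down [AND]: one cut set from each child combined → 1 × 1 × 4 × 1 = 4 cut set(s).
Reactor cooling lost [OR]: union of children's cut sets → 8 cut set(s).
Minimal cut sets: {South check valve is down}; {#2 feedwater pump faulted, Auxiliary coolant pump stuck, Reserve flow sensor fails}; {#2 feedwater pump faulted, #2 reserve tank is down, Auxiliary coolant pump stuck}; {Emergency isolation valve fails, Forward surge tank is inoperative, Primary heat exchanger offline}; {#1 check valve 2 is out, #1 relief valve offline, Backup bypass line offline, C coolant pump 2 trips, Feedwater pump 2 fails, Left bypass line 2 is out, Outboard reserve tank 2 fails, Right flow sensor 2 is down}; {#1 check valve 2 is out, #1 relief valve offline, Backup bypass line offline, Left bypass line 2 is out, North isolation valve 2 offline}; {#1 check valve 2 is out, #1 relief valve offline, Backup bypass line offline, Left bypass line 2 is out, Surge tank 2 offline}; {#1 check valve 2 is out, #1 relief valve offline, Backup bypass line offline, Left bypass line 2 is out, South heat exchanger 2 is down}.

8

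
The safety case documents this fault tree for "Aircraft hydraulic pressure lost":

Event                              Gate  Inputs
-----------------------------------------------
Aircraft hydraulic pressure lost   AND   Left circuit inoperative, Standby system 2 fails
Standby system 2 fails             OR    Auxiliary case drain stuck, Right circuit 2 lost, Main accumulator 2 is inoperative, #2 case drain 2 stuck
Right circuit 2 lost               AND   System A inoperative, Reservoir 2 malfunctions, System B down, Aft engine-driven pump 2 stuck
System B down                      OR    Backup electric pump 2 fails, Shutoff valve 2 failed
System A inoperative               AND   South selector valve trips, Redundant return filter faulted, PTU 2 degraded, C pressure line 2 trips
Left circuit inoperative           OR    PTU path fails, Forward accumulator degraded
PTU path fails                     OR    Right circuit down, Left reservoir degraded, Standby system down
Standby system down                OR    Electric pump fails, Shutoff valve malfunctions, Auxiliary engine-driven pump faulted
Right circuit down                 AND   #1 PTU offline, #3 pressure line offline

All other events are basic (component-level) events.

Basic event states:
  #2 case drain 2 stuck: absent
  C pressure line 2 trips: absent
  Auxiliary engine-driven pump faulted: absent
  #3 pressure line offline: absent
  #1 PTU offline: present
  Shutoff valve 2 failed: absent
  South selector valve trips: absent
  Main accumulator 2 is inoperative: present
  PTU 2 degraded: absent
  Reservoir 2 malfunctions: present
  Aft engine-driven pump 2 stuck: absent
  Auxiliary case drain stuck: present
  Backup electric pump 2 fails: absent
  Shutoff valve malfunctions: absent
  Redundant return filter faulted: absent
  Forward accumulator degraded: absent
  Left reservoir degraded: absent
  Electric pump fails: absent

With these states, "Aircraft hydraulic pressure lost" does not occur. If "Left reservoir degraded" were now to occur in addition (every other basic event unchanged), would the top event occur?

Yes

Counterfactual: set "Left reservoir degraded" to occurred.
Right circuit down [AND]: #1 PTU offline=occurs, #3 pressure line offline=not → not all inputs occur → does not occur.
Standby system down [OR]: Electric pump fails=not, Shutoff valve malfunctions=not, Auxiliary engine-driven pump faulted=not → no input occurs → does not occur.
PTU path fails [OR]: Right circuit down=not, Left reservoir degraded=occurs, Standby system down=not → at least one input occurs → occurs.
Left circuit inoperative [OR]: PTU path fails=occurs, Forward accumulator degraded=not → at least one input occurs → occurs.
System A inoperative [AND]: South selector valve trips=not, Redundant return filter faulted=not, PTU 2 degraded=not, C pressure line 2 trips=not → not all inputs occur → does not occur.
System B down [OR]: Backup electric pump 2 fails=not, Shutoff valve 2 failed=not → no input occurs → does not occur.
Right circuit 2 lost [AND]: System A inoperative=not, Reservoir 2 malfunctions=occurs, System B down=not, Aft engine-driven pump 2 stuck=not → not all inputs occur → does not occur.
Standby system 2 fails [OR]: Auxiliary case drain stuck=occurs, Right circuit 2 lost=not, Main accumulator 2 is inoperative=occurs, #2 case drain 2 stuck=not → at least one input occurs → occurs.
Aircraft hydraulic pressure lost [AND]: Left circuit inoperative=occurs, Standby system 2 fails=occurs → all inputs occur → occurs.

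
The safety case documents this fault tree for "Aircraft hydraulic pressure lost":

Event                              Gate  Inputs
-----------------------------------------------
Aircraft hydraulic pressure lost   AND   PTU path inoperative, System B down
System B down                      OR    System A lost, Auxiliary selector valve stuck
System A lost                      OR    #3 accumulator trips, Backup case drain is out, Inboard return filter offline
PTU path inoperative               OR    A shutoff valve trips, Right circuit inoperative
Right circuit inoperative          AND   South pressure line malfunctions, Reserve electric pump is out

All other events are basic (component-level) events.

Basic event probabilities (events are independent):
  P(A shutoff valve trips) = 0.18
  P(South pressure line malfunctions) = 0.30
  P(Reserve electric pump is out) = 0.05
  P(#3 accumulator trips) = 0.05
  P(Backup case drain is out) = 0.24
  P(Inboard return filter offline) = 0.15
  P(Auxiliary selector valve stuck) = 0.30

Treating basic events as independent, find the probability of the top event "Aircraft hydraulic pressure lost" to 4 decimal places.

P(Right circuit inoperative) [AND] = 0.30 × 0.05 = 0.015000
P(PTU path inoperative) [OR] = 1 − (1−0.18) × (1−0.015000) = 0.192300
P(System A lost) [OR] = 1 − (1−0.05) × (1−0.24) × (1−0.15) = 0.386300
P(System B down) [OR] = 1 − (1−0.386300) × (1−0.30) = 0.570410
P(Aircraft hydraulic pressure lost) [AND] = 0.192300 × 0.570410 = 0.109690
Rounded to 4 decimal places: P(Aircraft hydraulic pressure lost) ≈ 0.1097.

0.1097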